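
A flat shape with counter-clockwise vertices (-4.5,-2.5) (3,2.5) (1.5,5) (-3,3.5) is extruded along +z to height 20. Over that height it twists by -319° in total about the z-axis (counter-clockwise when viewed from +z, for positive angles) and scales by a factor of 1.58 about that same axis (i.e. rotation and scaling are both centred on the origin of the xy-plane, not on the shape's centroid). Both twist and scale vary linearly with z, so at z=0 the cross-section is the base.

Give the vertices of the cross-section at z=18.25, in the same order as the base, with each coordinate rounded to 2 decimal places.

t = z/height = 18.25/20 = 0.9125
s = 1 + (scale-1)·z/height = 1 + (1.58-1)·18.25/20 = 1.529250
θ = twist·z/height = -319°·18.25/20 = -291.0875° = -5.080435 rad
cos θ = 0.359793, sin θ = 0.933032 (intermediates below are computed at full precision and shown rounded to 5 d.p.)
v1: (-4.5,-2.5) → rotate → (0.71351,-5.09813) → ×s → (1.09114,-7.79631) → (1.09,-7.80)
v2: (3,2.5) → rotate → (-1.25320,3.69858) → ×s → (-1.91646,5.65605) → (-1.92,5.66)
v3: (1.5,5) → rotate → (-4.12547,3.19851) → ×s → (-6.30888,4.89133) → (-6.31,4.89)
v4: (-3,3.5) → rotate → (-4.34499,-1.53982) → ×s → (-6.64458,-2.35477) → (-6.64,-2.35)

Cross-section at z=18.25: (1.09,-7.80) (-1.92,5.66) (-6.31,4.89) (-6.64,-2.35)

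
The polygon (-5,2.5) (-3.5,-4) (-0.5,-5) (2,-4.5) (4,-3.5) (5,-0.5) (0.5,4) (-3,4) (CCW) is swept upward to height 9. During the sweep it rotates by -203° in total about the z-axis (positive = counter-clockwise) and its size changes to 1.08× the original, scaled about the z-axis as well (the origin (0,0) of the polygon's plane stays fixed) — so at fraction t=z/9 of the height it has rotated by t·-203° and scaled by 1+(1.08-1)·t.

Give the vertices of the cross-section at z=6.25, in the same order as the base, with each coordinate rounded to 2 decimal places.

t = z/height = 6.25/9 = 0.694444
s = 1 + (scale-1)·z/height = 1 + (1.08-1)·6.25/9 = 1.055556
θ = twist·z/height = -203°·6.25/9 = -140.9722° = -2.460429 rad
cos θ = -0.776841, sin θ = -0.629697 (intermediates below are computed at full precision and shown rounded to 5 d.p.)
v1: (-5,2.5) → rotate → (5.45845,1.20638) → ×s → (5.76169,1.27340) → (5.76,1.27)
v2: (-3.5,-4) → rotate → (0.20015,5.31130) → ×s → (0.21127,5.60638) → (0.21,5.61)
v3: (-0.5,-5) → rotate → (-2.76007,4.19905) → ×s → (-2.91340,4.43233) → (-2.91,4.43)
v4: (2,-4.5) → rotate → (-4.38732,2.23639) → ×s → (-4.63106,2.36063) → (-4.63,2.36)
v5: (4,-3.5) → rotate → (-5.31130,0.20015) → ×s → (-5.60638,0.21127) → (-5.61,0.21)
v6: (5,-0.5) → rotate → (-4.19905,-2.76007) → ×s → (-4.43233,-2.91340) → (-4.43,-2.91)
v7: (0.5,4) → rotate → (2.13037,-3.42221) → ×s → (2.24872,-3.61233) → (2.25,-3.61)
v8: (-3,4) → rotate → (4.84931,-1.21827) → ×s → (5.11872,-1.28595) → (5.12,-1.29)

Cross-section at z=6.25: (5.76,1.27) (0.21,5.61) (-2.91,4.43) (-4.63,2.36) (-5.61,0.21) (-4.43,-2.91) (2.25,-3.61) (5.12,-1.29)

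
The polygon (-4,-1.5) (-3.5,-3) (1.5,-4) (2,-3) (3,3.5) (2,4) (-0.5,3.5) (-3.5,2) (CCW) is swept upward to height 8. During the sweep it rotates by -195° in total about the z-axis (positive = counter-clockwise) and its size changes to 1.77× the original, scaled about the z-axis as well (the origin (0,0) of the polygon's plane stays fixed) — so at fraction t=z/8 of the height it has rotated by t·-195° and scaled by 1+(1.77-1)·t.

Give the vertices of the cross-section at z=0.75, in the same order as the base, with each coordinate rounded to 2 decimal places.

Cross-section at z=0.75: (-4.58,-0.18) (-4.57,-1.88) (0.18,-4.58) (1.03,-3.73) (4.23,2.55) (3.38,3.40) (0.67,3.73) (-2.89,3.21)

t = z/height = 0.75/8 = 0.09375
s = 1 + (scale-1)·z/height = 1 + (1.77-1)·0.75/8 = 1.072188
θ = twist·z/height = -195°·0.75/8 = -18.2813° = -0.319068 rad
cos θ = 0.949528, sin θ = -0.313682 (intermediates below are computed at full precision and shown rounded to 5 d.p.)
v1: (-4,-1.5) → rotate → (-4.26864,-0.16957) → ×s → (-4.57678,-0.18181) → (-4.58,-0.18)
v2: (-3.5,-3) → rotate → (-4.26439,-1.75070) → ×s → (-4.57223,-1.87708) → (-4.57,-1.88)
v3: (1.5,-4) → rotate → (0.16957,-4.26864) → ×s → (0.18181,-4.57678) → (0.18,-4.58)
v4: (2,-3) → rotate → (0.95801,-3.47595) → ×s → (1.02717,-3.72687) → (1.03,-3.73)
v5: (3,3.5) → rotate → (3.94647,2.38230) → ×s → (4.23136,2.55428) → (4.23,2.55)
v6: (2,4) → rotate → (3.15378,3.17075) → ×s → (3.38145,3.39964) → (3.38,3.40)
v7: (-0.5,3.5) → rotate → (0.62312,3.48019) → ×s → (0.66810,3.73142) → (0.67,3.73)
v8: (-3.5,2) → rotate → (-2.69599,2.99694) → ×s → (-2.89060,3.21328) → (-2.89,3.21)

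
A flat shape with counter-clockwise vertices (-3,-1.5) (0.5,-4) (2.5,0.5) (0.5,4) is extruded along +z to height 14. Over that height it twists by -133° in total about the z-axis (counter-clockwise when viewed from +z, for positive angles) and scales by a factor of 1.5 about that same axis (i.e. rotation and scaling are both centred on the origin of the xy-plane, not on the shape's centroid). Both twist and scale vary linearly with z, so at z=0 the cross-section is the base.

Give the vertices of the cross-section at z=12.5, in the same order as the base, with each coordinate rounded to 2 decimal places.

Cross-section at z=12.5: (0.18,4.85) (-5.42,2.15) (-1.11,-3.52) (4.72,-3.42)

t = z/height = 12.5/14 = 0.892857
s = 1 + (scale-1)·z/height = 1 + (1.5-1)·12.5/14 = 1.446429
θ = twist·z/height = -133°·12.5/14 = -118.7500° = -2.072578 rad
cos θ = -0.480989, sin θ = -0.876727 (intermediates below are computed at full precision and shown rounded to 5 d.p.)
v1: (-3,-1.5) → rotate → (0.12788,3.35166) → ×s → (0.18496,4.84794) → (0.18,4.85)
v2: (0.5,-4) → rotate → (-3.74740,1.48559) → ×s → (-5.42035,2.14880) → (-5.42,2.15)
v3: (2.5,0.5) → rotate → (-0.76411,-2.43231) → ×s → (-1.10523,-3.51816) → (-1.11,-3.52)
v4: (0.5,4) → rotate → (3.26641,-2.36232) → ×s → (4.72463,-3.41692) → (4.72,-3.42)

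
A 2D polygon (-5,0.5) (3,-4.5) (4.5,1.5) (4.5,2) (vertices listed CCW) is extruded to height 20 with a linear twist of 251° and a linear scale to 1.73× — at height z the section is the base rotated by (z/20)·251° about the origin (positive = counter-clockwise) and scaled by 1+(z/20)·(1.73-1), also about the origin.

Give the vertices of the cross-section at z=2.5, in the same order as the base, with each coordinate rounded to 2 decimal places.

t = z/height = 2.5/20 = 0.125
s = 1 + (scale-1)·z/height = 1 + (1.73-1)·2.5/20 = 1.091250
θ = twist·z/height = 251°·2.5/20 = 31.3750° = 0.547597 rad
cos θ = 0.853778, sin θ = 0.520637 (intermediates below are computed at full precision and shown rounded to 5 d.p.)
v1: (-5,0.5) → rotate → (-4.52921,-2.17630) → ×s → (-4.94250,-2.37488) → (-4.94,-2.37)
v2: (3,-4.5) → rotate → (4.90420,-2.28009) → ×s → (5.35171,-2.48815) → (5.35,-2.49)
v3: (4.5,1.5) → rotate → (3.06105,3.62353) → ×s → (3.34037,3.95418) → (3.34,3.95)
v4: (4.5,2) → rotate → (2.80073,4.05042) → ×s → (3.05629,4.42002) → (3.06,4.42)

Cross-section at z=2.5: (-4.94,-2.37) (5.35,-2.49) (3.34,3.95) (3.06,4.42)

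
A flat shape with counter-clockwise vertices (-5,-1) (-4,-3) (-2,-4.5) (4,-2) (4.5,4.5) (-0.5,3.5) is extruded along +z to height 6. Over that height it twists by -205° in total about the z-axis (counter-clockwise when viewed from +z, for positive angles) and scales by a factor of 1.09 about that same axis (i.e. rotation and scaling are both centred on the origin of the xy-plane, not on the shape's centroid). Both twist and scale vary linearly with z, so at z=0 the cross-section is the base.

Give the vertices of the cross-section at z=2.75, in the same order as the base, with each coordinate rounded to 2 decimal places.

Cross-section at z=2.75: (-0.68,5.27) (-2.83,4.37) (-4.53,2.40) (-2.37,-4.01) (4.35,-5.00) (3.67,0.27)

t = z/height = 2.75/6 = 0.458333
s = 1 + (scale-1)·z/height = 1 + (1.09-1)·2.75/6 = 1.041250
θ = twist·z/height = -205°·2.75/6 = -93.9583° = -1.639882 rad
cos θ = -0.069031, sin θ = -0.997615 (intermediates below are computed at full precision and shown rounded to 5 d.p.)
v1: (-5,-1) → rotate → (-0.65246,5.05710) → ×s → (-0.67937,5.26571) → (-0.68,5.27)
v2: (-4,-3) → rotate → (-2.71672,4.19755) → ×s → (-2.82878,4.37070) → (-2.83,4.37)
v3: (-2,-4.5) → rotate → (-4.35120,2.30587) → ×s → (-4.53069,2.40099) → (-4.53,2.40)
v4: (4,-2) → rotate → (-2.27135,-3.85240) → ×s → (-2.36505,-4.01131) → (-2.37,-4.01)
v5: (4.5,4.5) → rotate → (4.17863,-4.79990) → ×s → (4.35099,-4.99790) → (4.35,-5.00)
v6: (-0.5,3.5) → rotate → (3.52617,0.25720) → ×s → (3.67162,0.26781) → (3.67,0.27)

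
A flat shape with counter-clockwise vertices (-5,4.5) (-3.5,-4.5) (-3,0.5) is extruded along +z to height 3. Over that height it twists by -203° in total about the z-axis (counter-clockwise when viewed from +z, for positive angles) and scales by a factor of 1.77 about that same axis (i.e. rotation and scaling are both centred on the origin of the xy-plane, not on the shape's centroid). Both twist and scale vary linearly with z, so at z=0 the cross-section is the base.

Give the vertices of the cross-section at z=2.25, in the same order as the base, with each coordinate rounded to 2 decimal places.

t = z/height = 2.25/3 = 0.75
s = 1 + (scale-1)·z/height = 1 + (1.77-1)·2.25/3 = 1.577500
θ = twist·z/height = -203°·2.25/3 = -152.2500° = -2.657264 rad
cos θ = -0.884988, sin θ = -0.465615 (intermediates below are computed at full precision and shown rounded to 5 d.p.)
v1: (-5,4.5) → rotate → (6.52020,-1.65437) → ×s → (10.28562,-2.60977) → (10.29,-2.61)
v2: (-3.5,-4.5) → rotate → (1.00219,5.61210) → ×s → (1.58096,8.85308) → (1.58,8.85)
v3: (-3,0.5) → rotate → (2.88777,0.95435) → ×s → (4.55546,1.50549) → (4.56,1.51)

Cross-section at z=2.25: (10.29,-2.61) (1.58,8.85) (4.56,1.51)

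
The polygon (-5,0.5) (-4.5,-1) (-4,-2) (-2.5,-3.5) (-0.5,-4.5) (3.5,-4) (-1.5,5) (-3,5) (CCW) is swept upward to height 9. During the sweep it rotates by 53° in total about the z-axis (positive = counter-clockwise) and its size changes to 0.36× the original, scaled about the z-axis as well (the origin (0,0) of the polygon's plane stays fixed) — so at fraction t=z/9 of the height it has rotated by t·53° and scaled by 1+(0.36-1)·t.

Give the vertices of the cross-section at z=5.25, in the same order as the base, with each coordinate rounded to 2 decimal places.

Cross-section at z=5.25: (-2.85,-1.34) (-2.10,-1.99) (-1.51,-2.36) (-0.22,-2.69) (1.18,-2.58) (3.17,-1.02) (-2.42,2.21) (-3.22,1.72)

t = z/height = 5.25/9 = 0.583333
s = 1 + (scale-1)·z/height = 1 + (0.36-1)·5.25/9 = 0.626667
θ = twist·z/height = 53°·5.25/9 = 30.9167° = 0.539598 rad
cos θ = 0.857915, sin θ = 0.513791 (intermediates below are computed at full precision and shown rounded to 5 d.p.)
v1: (-5,0.5) → rotate → (-4.54647,-2.14000) → ×s → (-2.84912,-1.34106) → (-2.85,-1.34)
v2: (-4.5,-1) → rotate → (-3.34683,-3.16997) → ×s → (-2.09735,-1.98652) → (-2.10,-1.99)
v3: (-4,-2) → rotate → (-2.40408,-3.77099) → ×s → (-1.50656,-2.36316) → (-1.51,-2.36)
v4: (-2.5,-3.5) → rotate → (-0.34652,-4.28718) → ×s → (-0.21715,-2.68663) → (-0.22,-2.69)
v5: (-0.5,-4.5) → rotate → (1.88310,-4.11752) → ×s → (1.18008,-2.58031) → (1.18,-2.58)
v6: (3.5,-4) → rotate → (5.05787,-1.63339) → ×s → (3.16960,-1.02359) → (3.17,-1.02)
v7: (-1.5,5) → rotate → (-3.85583,3.51889) → ×s → (-2.41632,2.20517) → (-2.42,2.21)
v8: (-3,5) → rotate → (-5.14270,2.74820) → ×s → (-3.22276,1.72221) → (-3.22,1.72)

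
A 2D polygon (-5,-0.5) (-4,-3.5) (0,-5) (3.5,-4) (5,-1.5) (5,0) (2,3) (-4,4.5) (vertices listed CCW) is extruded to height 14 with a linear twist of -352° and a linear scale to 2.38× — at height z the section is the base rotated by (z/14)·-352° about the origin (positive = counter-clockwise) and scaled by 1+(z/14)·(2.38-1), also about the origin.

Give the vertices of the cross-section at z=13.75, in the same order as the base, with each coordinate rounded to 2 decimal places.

Cross-section at z=13.75: (-11.12,-4.05) (-7.10,-10.31) (2.91,-11.41) (10.31,-7.10) (12.28,-0.52) (11.41,2.91) (2.82,8.01) (-11.75,7.95)

t = z/height = 13.75/14 = 0.982143
s = 1 + (scale-1)·z/height = 1 + (2.38-1)·13.75/14 = 2.355357
θ = twist·z/height = -352°·13.75/14 = -345.7143° = -6.033853 rad
cos θ = 0.969077, sin θ = 0.246757 (intermediates below are computed at full precision and shown rounded to 5 d.p.)
v1: (-5,-0.5) → rotate → (-4.72201,-1.71833) → ×s → (-11.12201,-4.04727) → (-11.12,-4.05)
v2: (-4,-3.5) → rotate → (-3.01266,-4.37880) → ×s → (-7.09589,-10.31364) → (-7.10,-10.31)
v3: (0,-5) → rotate → (1.23379,-4.84539) → ×s → (2.90601,-11.41262) → (2.91,-11.41)
v4: (3.5,-4) → rotate → (4.37880,-3.01266) → ×s → (10.31364,-7.09589) → (10.31,-7.10)
v5: (5,-1.5) → rotate → (5.21552,-0.21983) → ×s → (12.28442,-0.51778) → (12.28,-0.52)
v6: (5,0) → rotate → (4.84539,1.23379) → ×s → (11.41262,2.90601) → (11.41,2.91)
v7: (2,3) → rotate → (1.19788,3.40075) → ×s → (2.82144,8.00997) → (2.82,8.01)
v8: (-4,4.5) → rotate → (-4.98672,3.37382) → ×s → (-11.74550,7.94655) → (-11.75,7.95)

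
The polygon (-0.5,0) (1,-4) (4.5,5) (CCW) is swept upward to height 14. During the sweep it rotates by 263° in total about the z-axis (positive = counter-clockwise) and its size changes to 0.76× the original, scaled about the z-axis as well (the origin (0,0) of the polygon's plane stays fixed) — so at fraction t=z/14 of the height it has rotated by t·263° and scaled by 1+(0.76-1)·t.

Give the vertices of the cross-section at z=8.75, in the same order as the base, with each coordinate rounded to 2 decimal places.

t = z/height = 8.75/14 = 0.625
s = 1 + (scale-1)·z/height = 1 + (0.76-1)·8.75/14 = 0.850000
θ = twist·z/height = 263°·8.75/14 = 164.3750° = 2.868885 rad
cos θ = -0.963045, sin θ = 0.269340 (intermediates below are computed at full precision and shown rounded to 5 d.p.)
v1: (-0.5,0) → rotate → (0.48152,-0.13467) → ×s → (0.40929,-0.11447) → (0.41,-0.11)
v2: (1,-4) → rotate → (0.11432,4.12152) → ×s → (0.09717,3.50329) → (0.10,3.50)
v3: (4.5,5) → rotate → (-5.68040,-3.60320) → ×s → (-4.82834,-3.06272) → (-4.83,-3.06)

Cross-section at z=8.75: (0.41,-0.11) (0.10,3.50) (-4.83,-3.06)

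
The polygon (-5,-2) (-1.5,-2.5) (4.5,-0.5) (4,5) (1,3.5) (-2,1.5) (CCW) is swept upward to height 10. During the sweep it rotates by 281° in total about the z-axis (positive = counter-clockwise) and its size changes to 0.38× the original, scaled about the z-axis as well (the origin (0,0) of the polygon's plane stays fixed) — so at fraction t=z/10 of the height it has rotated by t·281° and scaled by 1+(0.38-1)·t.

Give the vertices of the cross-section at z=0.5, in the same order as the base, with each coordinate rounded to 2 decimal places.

Cross-section at z=0.5: (-4.23,-3.06) (-0.82,-2.70) (4.35,0.59) (2.58,5.64) (0.12,3.53) (-2.23,0.94)

t = z/height = 0.5/10 = 0.05
s = 1 + (scale-1)·z/height = 1 + (0.38-1)·0.5/10 = 0.969000
θ = twist·z/height = 281°·0.5/10 = 14.0500° = 0.245219 rad
cos θ = 0.970084, sin θ = 0.242769 (intermediates below are computed at full precision and shown rounded to 5 d.p.)
v1: (-5,-2) → rotate → (-4.36488,-3.15401) → ×s → (-4.22957,-3.05624) → (-4.23,-3.06)
v2: (-1.5,-2.5) → rotate → (-0.84820,-2.78936) → ×s → (-0.82191,-2.70289) → (-0.82,-2.70)
v3: (4.5,-0.5) → rotate → (4.48676,0.60742) → ×s → (4.34767,0.58859) → (4.35,0.59)
v4: (4,5) → rotate → (2.66649,5.82150) → ×s → (2.58383,5.64103) → (2.58,5.64)
v5: (1,3.5) → rotate → (0.12039,3.63806) → ×s → (0.11666,3.52528) → (0.12,3.53)
v6: (-2,1.5) → rotate → (-2.30432,0.96959) → ×s → (-2.23289,0.93953) → (-2.23,0.94)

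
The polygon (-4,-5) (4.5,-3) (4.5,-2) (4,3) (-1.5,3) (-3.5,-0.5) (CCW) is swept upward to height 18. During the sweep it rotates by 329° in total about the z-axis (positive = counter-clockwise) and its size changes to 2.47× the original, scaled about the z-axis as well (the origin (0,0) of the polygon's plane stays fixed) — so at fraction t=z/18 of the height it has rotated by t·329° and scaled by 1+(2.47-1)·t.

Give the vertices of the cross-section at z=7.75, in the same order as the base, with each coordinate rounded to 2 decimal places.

Cross-section at z=7.75: (10.19,2.35) (-2.72,8.40) (-3.74,7.12) (-8.16,0.21) (-1.12,-5.36) (4.99,-2.91)

t = z/height = 7.75/18 = 0.430556
s = 1 + (scale-1)·z/height = 1 + (2.47-1)·7.75/18 = 1.632917
θ = twist·z/height = 329°·7.75/18 = 141.6528° = 2.472307 rad
cos θ = -0.784265, sin θ = 0.620426 (intermediates below are computed at full precision and shown rounded to 5 d.p.)
v1: (-4,-5) → rotate → (6.23919,1.43962) → ×s → (10.18808,2.35079) → (10.19,2.35)
v2: (4.5,-3) → rotate → (-1.66792,5.14471) → ×s → (-2.72357,8.40088) → (-2.72,8.40)
v3: (4.5,-2) → rotate → (-2.28834,4.36045) → ×s → (-3.73667,7.12024) → (-3.74,7.12)
v4: (4,3) → rotate → (-4.99834,0.12891) → ×s → (-8.16187,0.21049) → (-8.16,0.21)
v5: (-1.5,3) → rotate → (-0.68488,-3.28343) → ×s → (-1.11835,-5.36157) → (-1.12,-5.36)
v6: (-3.5,-0.5) → rotate → (3.05514,-1.77936) → ×s → (4.98879,-2.90554) → (4.99,-2.91)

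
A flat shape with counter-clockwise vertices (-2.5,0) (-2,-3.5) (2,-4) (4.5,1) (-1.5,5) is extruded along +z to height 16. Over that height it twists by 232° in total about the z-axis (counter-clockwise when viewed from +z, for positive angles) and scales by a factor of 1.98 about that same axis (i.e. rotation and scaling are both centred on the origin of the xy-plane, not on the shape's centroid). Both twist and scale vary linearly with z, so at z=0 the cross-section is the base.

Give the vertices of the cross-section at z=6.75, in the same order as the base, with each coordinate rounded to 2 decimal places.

Cross-section at z=6.75: (0.48,-3.50) (5.29,-2.12) (5.21,3.57) (-2.27,6.11) (-6.71,-3.07)

t = z/height = 6.75/16 = 0.421875
s = 1 + (scale-1)·z/height = 1 + (1.98-1)·6.75/16 = 1.413438
θ = twist·z/height = 232°·6.75/16 = 97.8750° = 1.708241 rad
cos θ = -0.137012, sin θ = 0.990569 (intermediates below are computed at full precision and shown rounded to 5 d.p.)
v1: (-2.5,0) → rotate → (0.34253,-2.47642) → ×s → (0.48415,-3.50027) → (0.48,-3.50)
v2: (-2,-3.5) → rotate → (3.74102,-1.50160) → ×s → (5.28769,-2.12241) → (5.29,-2.12)
v3: (2,-4) → rotate → (3.68825,2.52919) → ×s → (5.21311,3.57485) → (5.21,3.57)
v4: (4.5,1) → rotate → (-1.60712,4.32055) → ×s → (-2.27157,6.10683) → (-2.27,6.11)
v5: (-1.5,5) → rotate → (-4.74733,-2.17092) → ×s → (-6.71005,-3.06845) → (-6.71,-3.07)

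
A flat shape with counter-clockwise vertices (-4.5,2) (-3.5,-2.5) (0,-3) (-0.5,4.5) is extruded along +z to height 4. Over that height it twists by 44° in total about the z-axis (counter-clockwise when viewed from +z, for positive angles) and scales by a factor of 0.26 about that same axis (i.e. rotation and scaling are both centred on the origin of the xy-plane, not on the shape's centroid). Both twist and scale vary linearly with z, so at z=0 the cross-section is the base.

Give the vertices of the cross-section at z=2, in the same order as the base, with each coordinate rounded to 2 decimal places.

Cross-section at z=2: (-3.10,0.11) (-1.45,-2.29) (0.71,-1.75) (-1.35,2.51)

t = z/height = 2/4 = 0.5
s = 1 + (scale-1)·z/height = 1 + (0.26-1)·2/4 = 0.630000
θ = twist·z/height = 44°·2/4 = 22.0000° = 0.383972 rad
cos θ = 0.927184, sin θ = 0.374607 (intermediates below are computed at full precision and shown rounded to 5 d.p.)
v1: (-4.5,2) → rotate → (-4.92154,0.16864) → ×s → (-3.10057,0.10624) → (-3.10,0.11)
v2: (-3.5,-2.5) → rotate → (-2.30863,-3.62908) → ×s → (-1.45444,-2.28632) → (-1.45,-2.29)
v3: (0,-3) → rotate → (1.12382,-2.78155) → ×s → (0.70801,-1.75238) → (0.71,-1.75)
v4: (-0.5,4.5) → rotate → (-2.14932,3.98502) → ×s → (-1.35407,2.51057) → (-1.35,2.51)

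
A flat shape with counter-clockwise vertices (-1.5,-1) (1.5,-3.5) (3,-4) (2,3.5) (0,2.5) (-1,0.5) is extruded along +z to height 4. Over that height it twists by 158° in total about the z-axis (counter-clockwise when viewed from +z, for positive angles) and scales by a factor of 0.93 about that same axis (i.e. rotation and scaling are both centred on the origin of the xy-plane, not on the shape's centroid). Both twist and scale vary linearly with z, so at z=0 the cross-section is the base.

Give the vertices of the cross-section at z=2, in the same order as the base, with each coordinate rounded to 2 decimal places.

Cross-section at z=2: (0.67,-1.61) (3.59,0.78) (4.34,2.11) (-2.95,2.54) (-2.37,0.46) (-0.66,-0.86)

t = z/height = 2/4 = 0.5
s = 1 + (scale-1)·z/height = 1 + (0.93-1)·2/4 = 0.965000
θ = twist·z/height = 158°·2/4 = 79.0000° = 1.378810 rad
cos θ = 0.190809, sin θ = 0.981627 (intermediates below are computed at full precision and shown rounded to 5 d.p.)
v1: (-1.5,-1) → rotate → (0.69541,-1.66325) → ×s → (0.67107,-1.60504) → (0.67,-1.61)
v2: (1.5,-3.5) → rotate → (3.72191,0.80461) → ×s → (3.59164,0.77645) → (3.59,0.78)
v3: (3,-4) → rotate → (4.49894,2.18165) → ×s → (4.34147,2.10529) → (4.34,2.11)
v4: (2,3.5) → rotate → (-3.05408,2.63109) → ×s → (-2.94718,2.53900) → (-2.95,2.54)
v5: (0,2.5) → rotate → (-2.45407,0.47702) → ×s → (-2.36818,0.46033) → (-2.37,0.46)
v6: (-1,0.5) → rotate → (-0.68162,-0.88622) → ×s → (-0.65777,-0.85520) → (-0.66,-0.86)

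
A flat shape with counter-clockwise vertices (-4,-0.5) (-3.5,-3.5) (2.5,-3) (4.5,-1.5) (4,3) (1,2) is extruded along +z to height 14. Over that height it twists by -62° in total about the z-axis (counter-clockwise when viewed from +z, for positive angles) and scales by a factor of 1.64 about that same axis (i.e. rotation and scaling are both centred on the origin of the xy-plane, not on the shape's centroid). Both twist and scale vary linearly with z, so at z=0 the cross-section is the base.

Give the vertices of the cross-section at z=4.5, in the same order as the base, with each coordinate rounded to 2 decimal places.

t = z/height = 4.5/14 = 0.321429
s = 1 + (scale-1)·z/height = 1 + (1.64-1)·4.5/14 = 1.205714
θ = twist·z/height = -62°·4.5/14 = -19.9286° = -0.347819 rad
cos θ = 0.940118, sin θ = -0.340848 (intermediates below are computed at full precision and shown rounded to 5 d.p.)
v1: (-4,-0.5) → rotate → (-3.93090,0.89333) → ×s → (-4.73954,1.07711) → (-4.74,1.08)
v2: (-3.5,-3.5) → rotate → (-4.48338,-2.09744) → ×s → (-5.40568,-2.52892) → (-5.41,-2.53)
v3: (2.5,-3) → rotate → (1.32775,-3.67248) → ×s → (1.60089,-4.42796) → (1.60,-4.43)
v4: (4.5,-1.5) → rotate → (3.71926,-2.94400) → ×s → (4.48436,-3.54962) → (4.48,-3.55)
v5: (4,3) → rotate → (4.78302,1.45696) → ×s → (5.76695,1.75668) → (5.77,1.76)
v6: (1,2) → rotate → (1.62182,1.53939) → ×s → (1.95545,1.85606) → (1.96,1.86)

Cross-section at z=4.5: (-4.74,1.08) (-5.41,-2.53) (1.60,-4.43) (4.48,-3.55) (5.77,1.76) (1.96,1.86)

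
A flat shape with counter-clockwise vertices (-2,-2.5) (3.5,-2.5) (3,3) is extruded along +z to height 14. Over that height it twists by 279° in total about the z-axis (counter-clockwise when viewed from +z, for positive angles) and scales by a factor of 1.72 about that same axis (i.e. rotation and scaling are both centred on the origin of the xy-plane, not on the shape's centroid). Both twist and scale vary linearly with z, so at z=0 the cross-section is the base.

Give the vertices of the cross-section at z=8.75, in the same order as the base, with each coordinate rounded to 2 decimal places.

Cross-section at z=8.75: (3.24,3.32) (-4.70,4.10) (-4.76,-3.90)

t = z/height = 8.75/14 = 0.625
s = 1 + (scale-1)·z/height = 1 + (1.72-1)·8.75/14 = 1.450000
θ = twist·z/height = 279°·8.75/14 = 174.3750° = 3.043418 rad
cos θ = -0.995185, sin θ = 0.098017 (intermediates below are computed at full precision and shown rounded to 5 d.p.)
v1: (-2,-2.5) → rotate → (2.23541,2.29193) → ×s → (3.24135,3.32329) → (3.24,3.32)
v2: (3.5,-2.5) → rotate → (-3.23810,2.83102) → ×s → (-4.69525,4.10498) → (-4.70,4.10)
v3: (3,3) → rotate → (-3.27961,-2.69150) → ×s → (-4.75543,-3.90268) → (-4.76,-3.90)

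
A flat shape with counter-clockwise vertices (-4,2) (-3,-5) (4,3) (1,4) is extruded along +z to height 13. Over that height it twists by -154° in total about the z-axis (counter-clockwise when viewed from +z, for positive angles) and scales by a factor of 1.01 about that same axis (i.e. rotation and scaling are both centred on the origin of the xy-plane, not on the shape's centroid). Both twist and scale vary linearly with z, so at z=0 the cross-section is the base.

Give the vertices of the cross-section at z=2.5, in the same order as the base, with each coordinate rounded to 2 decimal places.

Cross-section at z=2.5: (-2.49,3.72) (-5.09,-2.87) (4.97,0.63) (2.85,2.99)

t = z/height = 2.5/13 = 0.192308
s = 1 + (scale-1)·z/height = 1 + (1.01-1)·2.5/13 = 1.001923
θ = twist·z/height = -154°·2.5/13 = -29.6154° = -0.516886 rad
cos θ = 0.869362, sin θ = -0.494175 (intermediates below are computed at full precision and shown rounded to 5 d.p.)
v1: (-4,2) → rotate → (-2.48910,3.71543) → ×s → (-2.49389,3.72257) → (-2.49,3.72)
v2: (-3,-5) → rotate → (-5.07896,-2.86429) → ×s → (-5.08873,-2.86979) → (-5.09,-2.87)
v3: (4,3) → rotate → (4.95998,0.63139) → ×s → (4.96951,0.63260) → (4.97,0.63)
v4: (1,4) → rotate → (2.84606,2.98327) → ×s → (2.85154,2.98901) → (2.85,2.99)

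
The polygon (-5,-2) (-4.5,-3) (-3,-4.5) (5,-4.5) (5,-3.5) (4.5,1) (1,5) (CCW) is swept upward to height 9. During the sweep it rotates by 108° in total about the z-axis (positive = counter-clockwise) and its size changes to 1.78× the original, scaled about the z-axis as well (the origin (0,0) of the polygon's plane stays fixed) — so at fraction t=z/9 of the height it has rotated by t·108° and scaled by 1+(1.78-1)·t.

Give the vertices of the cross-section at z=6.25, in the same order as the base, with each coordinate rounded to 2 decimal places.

Cross-section at z=6.25: (0.98,-8.24) (2.67,-7.90) (5.50,-6.26) (8.70,5.65) (7.21,6.05) (0.31,7.10) (-7.05,3.48)

t = z/height = 6.25/9 = 0.694444
s = 1 + (scale-1)·z/height = 1 + (1.78-1)·6.25/9 = 1.541667
θ = twist·z/height = 108°·6.25/9 = 75.0000° = 1.308997 rad
cos θ = 0.258819, sin θ = 0.965926 (intermediates below are computed at full precision and shown rounded to 5 d.p.)
v1: (-5,-2) → rotate → (0.63776,-5.34727) → ×s → (0.98321,-8.24370) → (0.98,-8.24)
v2: (-4.5,-3) → rotate → (1.73309,-5.12312) → ×s → (2.67185,-7.89815) → (2.67,-7.90)
v3: (-3,-4.5) → rotate → (3.57021,-4.06246) → ×s → (5.50407,-6.26296) → (5.50,-6.26)
v4: (5,-4.5) → rotate → (5.64076,3.66494) → ×s → (8.69617,5.65012) → (8.70,5.65)
v5: (5,-3.5) → rotate → (4.67484,3.92376) → ×s → (7.20704,6.04913) → (7.21,6.05)
v6: (4.5,1) → rotate → (0.19876,4.60549) → ×s → (0.30642,7.10012) → (0.31,7.10)
v7: (1,5) → rotate → (-4.57081,2.26002) → ×s → (-7.04667,3.48420) → (-7.05,3.48)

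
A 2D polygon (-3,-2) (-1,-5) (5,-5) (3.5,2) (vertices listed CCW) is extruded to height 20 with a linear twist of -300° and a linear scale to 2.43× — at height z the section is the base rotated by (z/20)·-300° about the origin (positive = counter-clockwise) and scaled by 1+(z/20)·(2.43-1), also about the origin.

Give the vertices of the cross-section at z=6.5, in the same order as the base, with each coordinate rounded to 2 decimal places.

Cross-section at z=6.5: (-2.33,4.74) (-7.07,2.41) (-8.22,-6.31) (2.24,-5.47)

t = z/height = 6.5/20 = 0.325
s = 1 + (scale-1)·z/height = 1 + (2.43-1)·6.5/20 = 1.464750
θ = twist·z/height = -300°·6.5/20 = -97.5000° = -1.701696 rad
cos θ = -0.130526, sin θ = -0.991445 (intermediates below are computed at full precision and shown rounded to 5 d.p.)
v1: (-3,-2) → rotate → (-1.59131,3.23539) → ×s → (-2.33087,4.73903) → (-2.33,4.74)
v2: (-1,-5) → rotate → (-4.82670,1.64408) → ×s → (-7.06991,2.40816) → (-7.07,2.41)
v3: (5,-5) → rotate → (-5.60986,-4.30459) → ×s → (-8.21704,-6.30515) → (-8.22,-6.31)
v4: (3.5,2) → rotate → (1.52605,-3.73111) → ×s → (2.23528,-5.46514) → (2.24,-5.47)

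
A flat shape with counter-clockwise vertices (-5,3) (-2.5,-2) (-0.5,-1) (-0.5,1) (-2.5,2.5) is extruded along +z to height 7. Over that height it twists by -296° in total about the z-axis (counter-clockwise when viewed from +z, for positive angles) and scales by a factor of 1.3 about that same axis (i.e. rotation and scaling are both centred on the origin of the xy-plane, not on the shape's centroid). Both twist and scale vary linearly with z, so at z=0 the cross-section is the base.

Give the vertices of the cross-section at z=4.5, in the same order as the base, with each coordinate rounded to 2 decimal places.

Cross-section at z=4.5: (5.23,-4.59) (3.36,1.81) (0.80,1.07) (0.37,-1.28) (2.40,-3.47)

t = z/height = 4.5/7 = 0.642857
s = 1 + (scale-1)·z/height = 1 + (1.3-1)·4.5/7 = 1.192857
θ = twist·z/height = -296°·4.5/7 = -190.2857° = -3.321112 rad
cos θ = -0.983930, sin θ = 0.178557 (intermediates below are computed at full precision and shown rounded to 5 d.p.)
v1: (-5,3) → rotate → (4.38398,-3.84457) → ×s → (5.22946,-4.58603) → (5.23,-4.59)
v2: (-2.5,-2) → rotate → (2.81694,1.52147) → ×s → (3.36020,1.81489) → (3.36,1.81)
v3: (-0.5,-1) → rotate → (0.67052,0.89465) → ×s → (0.79984,1.06719) → (0.80,1.07)
v4: (-0.5,1) → rotate → (0.31341,-1.07321) → ×s → (0.37385,-1.28018) → (0.37,-1.28)
v5: (-2.5,2.5) → rotate → (2.01343,-2.90622) → ×s → (2.40174,-3.46670) → (2.40,-3.47)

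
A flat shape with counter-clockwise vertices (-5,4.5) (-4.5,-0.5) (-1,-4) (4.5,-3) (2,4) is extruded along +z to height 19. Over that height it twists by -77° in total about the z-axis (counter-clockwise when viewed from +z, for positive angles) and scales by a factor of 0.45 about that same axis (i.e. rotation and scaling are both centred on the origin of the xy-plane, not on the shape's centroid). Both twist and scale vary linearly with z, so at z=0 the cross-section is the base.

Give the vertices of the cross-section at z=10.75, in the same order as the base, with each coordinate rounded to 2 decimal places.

Cross-section at z=10.75: (-0.36,4.62) (-2.48,1.89) (-2.40,-1.52) (0.82,-3.63) (2.90,1.05)

t = z/height = 10.75/19 = 0.565789
s = 1 + (scale-1)·z/height = 1 + (0.45-1)·10.75/19 = 0.688816
θ = twist·z/height = -77°·10.75/19 = -43.5658° = -0.760366 rad
cos θ = 0.724583, sin θ = -0.689187 (intermediates below are computed at full precision and shown rounded to 5 d.p.)
v1: (-5,4.5) → rotate → (-0.52158,6.70656) → ×s → (-0.35927,4.61959) → (-0.36,4.62)
v2: (-4.5,-0.5) → rotate → (-3.60522,2.73905) → ×s → (-2.48333,1.88670) → (-2.48,1.89)
v3: (-1,-4) → rotate → (-3.48133,-2.20915) → ×s → (-2.39800,-1.52170) → (-2.40,-1.52)
v4: (4.5,-3) → rotate → (1.19306,-5.27509) → ×s → (0.82180,-3.63357) → (0.82,-3.63)
v5: (2,4) → rotate → (4.20592,1.51996) → ×s → (2.89710,1.04697) → (2.90,1.05)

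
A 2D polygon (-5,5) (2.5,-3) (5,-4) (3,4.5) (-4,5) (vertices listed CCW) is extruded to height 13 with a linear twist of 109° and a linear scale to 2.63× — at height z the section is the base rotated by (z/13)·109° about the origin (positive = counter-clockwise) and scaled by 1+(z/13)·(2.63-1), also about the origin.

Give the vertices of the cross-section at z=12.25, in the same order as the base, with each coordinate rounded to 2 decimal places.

Cross-section at z=12.25: (-9.58,-15.16) (6.03,7.86) (7.11,14.60) (-12.81,4.91) (-10.14,-12.69)

t = z/height = 12.25/13 = 0.942308
s = 1 + (scale-1)·z/height = 1 + (2.63-1)·12.25/13 = 2.535962
θ = twist·z/height = 109°·12.25/13 = 102.7115° = 1.792655 rad
cos θ = -0.220043, sin θ = 0.975490 (intermediates below are computed at full precision and shown rounded to 5 d.p.)
v1: (-5,5) → rotate → (-3.77724,-5.97766) → ×s → (-9.57893,-15.15913) → (-9.58,-15.16)
v2: (2.5,-3) → rotate → (2.37636,3.09885) → ×s → (6.02637,7.85857) → (6.03,7.86)
v3: (5,-4) → rotate → (2.80175,5.75762) → ×s → (7.10512,14.60111) → (7.11,14.60)
v4: (3,4.5) → rotate → (-5.04983,1.93628) → ×s → (-12.80619,4.91033) → (-12.81,4.91)
v5: (-4,5) → rotate → (-3.99728,-5.00217) → ×s → (-10.13695,-12.68532) → (-10.14,-12.69)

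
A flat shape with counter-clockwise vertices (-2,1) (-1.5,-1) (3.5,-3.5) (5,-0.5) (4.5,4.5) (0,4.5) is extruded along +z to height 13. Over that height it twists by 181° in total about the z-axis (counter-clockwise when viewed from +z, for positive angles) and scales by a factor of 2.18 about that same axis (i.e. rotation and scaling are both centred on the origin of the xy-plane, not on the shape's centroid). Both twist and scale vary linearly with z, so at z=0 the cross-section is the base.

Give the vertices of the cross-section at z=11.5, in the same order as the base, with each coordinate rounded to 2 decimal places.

Cross-section at z=11.5: (3.15,-3.31) (3.58,0.88) (-4.29,9.16) (-9.26,4.44) (-11.78,-5.52) (-3.13,-8.65)

t = z/height = 11.5/13 = 0.884615
s = 1 + (scale-1)·z/height = 1 + (2.18-1)·11.5/13 = 2.043846
θ = twist·z/height = 181°·11.5/13 = 160.1154° = 2.794541 rad
cos θ = -0.940379, sin θ = 0.340127 (intermediates below are computed at full precision and shown rounded to 5 d.p.)
v1: (-2,1) → rotate → (1.54063,-1.62063) → ×s → (3.14881,-3.31233) → (3.15,-3.31)
v2: (-1.5,-1) → rotate → (1.75070,0.43019) → ×s → (3.57815,0.87924) → (3.58,0.88)
v3: (3.5,-3.5) → rotate → (-2.10088,4.48177) → ×s → (-4.29388,9.16005) → (-4.29,9.16)
v4: (5,-0.5) → rotate → (-4.53183,2.17083) → ×s → (-9.26237,4.43683) → (-9.26,4.44)
v5: (4.5,4.5) → rotate → (-5.76228,-2.70114) → ×s → (-11.77721,-5.52071) → (-11.78,-5.52)
v6: (0,4.5) → rotate → (-1.53057,-4.23171) → ×s → (-3.12825,-8.64896) → (-3.13,-8.65)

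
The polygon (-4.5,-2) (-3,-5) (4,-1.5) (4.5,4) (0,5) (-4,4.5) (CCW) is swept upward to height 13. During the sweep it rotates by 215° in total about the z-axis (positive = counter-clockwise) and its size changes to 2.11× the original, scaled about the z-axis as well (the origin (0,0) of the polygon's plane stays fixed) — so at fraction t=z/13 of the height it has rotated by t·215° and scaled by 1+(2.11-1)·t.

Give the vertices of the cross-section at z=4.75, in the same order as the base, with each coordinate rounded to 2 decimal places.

t = z/height = 4.75/13 = 0.365385
s = 1 + (scale-1)·z/height = 1 + (2.11-1)·4.75/13 = 1.405577
θ = twist·z/height = 215°·4.75/13 = 78.5577° = 1.371090 rad
cos θ = 0.198381, sin θ = 0.980125 (intermediates below are computed at full precision and shown rounded to 5 d.p.)
v1: (-4.5,-2) → rotate → (1.06753,-4.80732) → ×s → (1.50050,-6.75706) → (1.50,-6.76)
v2: (-3,-5) → rotate → (4.30548,-3.93228) → ×s → (6.05169,-5.52712) → (6.05,-5.53)
v3: (4,-1.5) → rotate → (2.26371,3.62293) → ×s → (3.18182,5.09230) → (3.18,5.09)
v4: (4.5,4) → rotate → (-3.02778,5.20409) → ×s → (-4.25578,7.31474) → (-4.26,7.31)
v5: (0,5) → rotate → (-4.90062,0.99191) → ×s → (-6.88821,1.39420) → (-6.89,1.39)
v6: (-4,4.5) → rotate → (-5.20409,-3.02778) → ×s → (-7.31474,-4.25578) → (-7.31,-4.26)

Cross-section at z=4.75: (1.50,-6.76) (6.05,-5.53) (3.18,5.09) (-4.26,7.31) (-6.89,1.39) (-7.31,-4.26)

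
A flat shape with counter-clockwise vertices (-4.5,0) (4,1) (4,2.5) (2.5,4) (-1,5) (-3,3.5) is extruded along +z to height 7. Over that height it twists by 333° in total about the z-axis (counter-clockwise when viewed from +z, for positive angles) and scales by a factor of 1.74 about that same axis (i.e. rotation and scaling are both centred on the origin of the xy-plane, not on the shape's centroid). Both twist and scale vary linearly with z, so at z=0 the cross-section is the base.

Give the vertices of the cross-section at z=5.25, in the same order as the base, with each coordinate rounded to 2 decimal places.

Cross-section at z=5.25: (2.42,6.56) (-0.69,-6.37) (1.49,-7.18) (4.49,-5.80) (7.83,-1.23) (6.72,2.49)

t = z/height = 5.25/7 = 0.75
s = 1 + (scale-1)·z/height = 1 + (1.74-1)·5.25/7 = 1.555000
θ = twist·z/height = 333°·5.25/7 = 249.7500° = 4.358960 rad
cos θ = -0.346117, sin θ = -0.938191 (intermediates below are computed at full precision and shown rounded to 5 d.p.)
v1: (-4.5,0) → rotate → (1.55753,4.22186) → ×s → (2.42195,6.56499) → (2.42,6.56)
v2: (4,1) → rotate → (-0.44628,-4.09888) → ×s → (-0.69396,-6.37376) → (-0.69,-6.37)
v3: (4,2.5) → rotate → (0.96101,-4.61806) → ×s → (1.49437,-7.18108) → (1.49,-7.18)
v4: (2.5,4) → rotate → (2.88747,-3.72995) → ×s → (4.49002,-5.80007) → (4.49,-5.80)
v5: (-1,5) → rotate → (5.03707,-0.79239) → ×s → (7.83265,-1.23217) → (7.83,-1.23)
v6: (-3,3.5) → rotate → (4.32202,1.60316) → ×s → (6.72074,2.49292) → (6.72,2.49)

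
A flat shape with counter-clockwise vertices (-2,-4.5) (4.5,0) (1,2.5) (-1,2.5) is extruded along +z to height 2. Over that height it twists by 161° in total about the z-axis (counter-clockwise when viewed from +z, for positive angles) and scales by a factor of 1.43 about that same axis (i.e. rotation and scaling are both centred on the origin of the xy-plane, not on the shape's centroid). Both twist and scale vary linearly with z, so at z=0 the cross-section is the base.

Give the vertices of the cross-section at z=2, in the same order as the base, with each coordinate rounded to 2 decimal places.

t = z/height = 2/2 = 1
s = 1 + (scale-1)·z/height = 1 + (1.43-1)·2/2 = 1.430000
θ = twist·z/height = 161°·2/2 = 161.0000° = 2.809980 rad
cos θ = -0.945519, sin θ = 0.325568 (intermediates below are computed at full precision and shown rounded to 5 d.p.)
v1: (-2,-4.5) → rotate → (3.35609,3.60370) → ×s → (4.79921,5.15329) → (4.80,5.15)
v2: (4.5,0) → rotate → (-4.25483,1.46506) → ×s → (-6.08441,2.09503) → (-6.08,2.10)
v3: (1,2.5) → rotate → (-1.75944,-2.03823) → ×s → (-2.51600,-2.91467) → (-2.52,-2.91)
v4: (-1,2.5) → rotate → (0.13160,-2.68936) → ×s → (0.18819,-3.84579) → (0.19,-3.85)

Cross-section at z=2: (4.80,5.15) (-6.08,2.10) (-2.52,-2.91) (0.19,-3.85)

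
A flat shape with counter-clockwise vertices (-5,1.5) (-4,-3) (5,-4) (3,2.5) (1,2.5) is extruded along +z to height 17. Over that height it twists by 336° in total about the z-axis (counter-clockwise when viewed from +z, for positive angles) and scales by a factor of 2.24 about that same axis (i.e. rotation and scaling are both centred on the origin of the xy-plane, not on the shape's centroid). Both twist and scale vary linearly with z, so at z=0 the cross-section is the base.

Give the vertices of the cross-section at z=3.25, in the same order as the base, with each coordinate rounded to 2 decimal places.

Cross-section at z=3.25: (-4.36,-4.76) (1.19,-6.07) (7.14,3.42) (-1.17,4.69) (-2.25,2.46)

t = z/height = 3.25/17 = 0.191176
s = 1 + (scale-1)·z/height = 1 + (2.24-1)·3.25/17 = 1.237059
θ = twist·z/height = 336°·3.25/17 = 64.2353° = 1.121117 rad
cos θ = 0.434676, sin θ = 0.900587 (intermediates below are computed at full precision and shown rounded to 5 d.p.)
v1: (-5,1.5) → rotate → (-3.52426,-3.85092) → ×s → (-4.35972,-4.76381) → (-4.36,-4.76)
v2: (-4,-3) → rotate → (0.96305,-4.90638) → ×s → (1.19135,-6.06948) → (1.19,-6.07)
v3: (5,-4) → rotate → (5.77573,2.76423) → ×s → (7.14492,3.41951) → (7.14,3.42)
v4: (3,2.5) → rotate → (-0.94744,3.78845) → ×s → (-1.17204,4.68654) → (-1.17,4.69)
v5: (1,2.5) → rotate → (-1.81679,1.98728) → ×s → (-2.24748,2.45838) → (-2.25,2.46)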